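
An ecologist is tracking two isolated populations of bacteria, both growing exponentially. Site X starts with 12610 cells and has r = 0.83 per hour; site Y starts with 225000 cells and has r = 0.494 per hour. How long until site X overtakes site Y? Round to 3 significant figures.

Set 12610·e^(0.83t) = 225000·e^(0.494t).
e^((0.83 − 0.494)t) = 225000/12610 → e^(0.336·t) = 17.843.
0.336·t = ln(17.843) = 2.8816, so t = 2.8816/0.336 = 8.5762.

8.58 hours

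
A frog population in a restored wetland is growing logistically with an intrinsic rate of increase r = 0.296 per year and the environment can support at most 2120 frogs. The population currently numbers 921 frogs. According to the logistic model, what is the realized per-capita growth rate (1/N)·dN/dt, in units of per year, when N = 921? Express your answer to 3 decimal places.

(1/N)·dN/dt = r(1 − N/K) = 0.296 × (1 − 921/2120).
= 0.296 × 0.56557 = 0.16741.

0.167 per year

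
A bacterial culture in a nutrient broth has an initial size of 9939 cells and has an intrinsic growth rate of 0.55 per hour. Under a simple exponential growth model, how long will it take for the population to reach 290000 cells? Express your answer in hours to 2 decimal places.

Set N₀·e^(rt) = 290000: e^(0.55·t) = 290000/9939 = 29.178.
0.55·t = ln(29.178) = 3.3734, so t = 3.3734/0.55 = 6.1335.

6.13 hours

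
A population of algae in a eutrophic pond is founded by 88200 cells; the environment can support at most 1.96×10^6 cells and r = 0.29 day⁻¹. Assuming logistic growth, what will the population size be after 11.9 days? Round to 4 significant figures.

A = (K − N₀)/N₀ = (1.96×10^6 − 88200)/88200 = 21.222.
N(t) = K/(1 + A·e^(−rt)) = 1.96×10^6/(1 + 21.222×e^(−0.29×11.9)).
e^(−3.451) = 0.031714; denominator = 1 + 21.222×0.031714 = 1.673.
N = 1.96×10^6/1.673 = 1.17152×10^6.

1172000 cells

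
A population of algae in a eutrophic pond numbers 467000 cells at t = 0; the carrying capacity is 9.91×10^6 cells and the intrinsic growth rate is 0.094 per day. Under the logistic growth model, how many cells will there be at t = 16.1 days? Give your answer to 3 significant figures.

A = (K − N₀)/N₀ = (9.91×10^6 − 467000)/467000 = 20.221.
N(t) = K/(1 + A·e^(−rt)) = 9.91×10^6/(1 + 20.221×e^(−0.094×16.1)).
e^(−1.513) = 0.22016; denominator = 1 + 20.221×0.22016 = 5.4518.
N = 9.91×10^6/5.4518 = 1.817761×10^6.

1820000 cells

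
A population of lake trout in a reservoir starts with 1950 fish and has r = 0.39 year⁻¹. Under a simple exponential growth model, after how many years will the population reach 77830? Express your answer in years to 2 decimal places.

9.45 years

Set N₀·e^(rt) = 77830: e^(0.39·t) = 77830/1950 = 39.913.
0.39·t = ln(39.913) = 3.6867, so t = 3.6867/0.39 = 9.4531.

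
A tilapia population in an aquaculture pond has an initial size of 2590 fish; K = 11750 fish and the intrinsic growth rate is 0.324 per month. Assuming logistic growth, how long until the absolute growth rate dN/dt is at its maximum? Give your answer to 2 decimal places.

3.90 months

Logistic growth is fastest at N = K/2 = 5875.
A = (K − N₀)/N₀ = 3.5367. Set K/(1 + A·e^(−rt)) = K/2 → A·e^(−rt) = 1.
e^(−0.324t) = 1/3.5367 = 0.282751, so t = ln(3.5367)/0.324 = 1.2632/0.324 = 3.8987.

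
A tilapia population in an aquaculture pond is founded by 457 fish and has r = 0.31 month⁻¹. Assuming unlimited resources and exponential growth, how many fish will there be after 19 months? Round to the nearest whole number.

N(t) = N₀·e^(rt) = 457 × e^(0.31×19) = 457 × e^5.89.
e^5.89 ≈ 361.41, so N ≈ 457 × 361.41 = 165162.

165162 fish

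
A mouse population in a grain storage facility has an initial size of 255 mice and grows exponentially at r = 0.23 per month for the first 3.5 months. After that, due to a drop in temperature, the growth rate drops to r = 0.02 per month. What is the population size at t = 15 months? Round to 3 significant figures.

Phase 1: N(3.5) = 255·e^(0.23×3.5) = 255·e^0.805 = 570.358.
Phase 2 runs for 15 − 3.5 = 11.5 months at r = 0.02.
N(15) = 570.358·e^(0.02×11.5) = 570.358·e^0.23 = 717.852.

718 mice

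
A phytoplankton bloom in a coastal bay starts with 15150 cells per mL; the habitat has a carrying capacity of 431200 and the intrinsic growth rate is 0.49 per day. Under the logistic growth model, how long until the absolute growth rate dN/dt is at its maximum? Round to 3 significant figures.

Logistic growth is fastest at N = K/2 = 215600.
A = (K − N₀)/N₀ = 27.462. Set K/(1 + A·e^(−rt)) = K/2 → A·e^(−rt) = 1.
e^(−0.49t) = 1/27.462 = 0.0364139, so t = ln(27.462)/0.49 = 3.3128/0.49 = 6.7608.

6.76 days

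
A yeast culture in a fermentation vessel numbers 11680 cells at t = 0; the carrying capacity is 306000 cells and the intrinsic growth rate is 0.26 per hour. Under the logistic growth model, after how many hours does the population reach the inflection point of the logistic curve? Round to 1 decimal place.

12.4 hours

Logistic growth is fastest at N = K/2 = 153000.
A = (K − N₀)/N₀ = 25.199. Set K/(1 + A·e^(−rt)) = K/2 → A·e^(−rt) = 1.
e^(−0.26t) = 1/25.199 = 0.0396847, so t = ln(25.199)/0.26 = 3.2268/0.26 = 12.411.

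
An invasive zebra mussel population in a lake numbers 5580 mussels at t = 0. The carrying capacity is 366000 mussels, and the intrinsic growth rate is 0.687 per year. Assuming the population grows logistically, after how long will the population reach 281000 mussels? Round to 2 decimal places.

7.81 years

A = (K − N₀)/N₀ = (366000 − 5580)/5580 = 64.591.
Solve 366000/(1 + 64.591·e^(−0.687t)) = 281000: 1 + 64.591·e^(−0.687t) = 1.3025, so e^(−0.687t) = 0.00468315.
−0.687·t = ln(0.00468315) = -5.3638, so t = 5.3638/0.687 = 7.8075.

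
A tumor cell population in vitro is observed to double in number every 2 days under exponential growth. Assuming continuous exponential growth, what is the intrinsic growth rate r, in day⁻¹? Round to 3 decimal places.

r = ln(2)/t_d = 0.6931/2 = 0.34657.

0.347 per day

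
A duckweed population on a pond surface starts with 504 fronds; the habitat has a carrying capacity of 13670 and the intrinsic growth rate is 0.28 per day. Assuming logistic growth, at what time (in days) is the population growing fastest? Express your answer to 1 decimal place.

Logistic growth is fastest at N = K/2 = 6835.
A = (K − N₀)/N₀ = 26.123. Set K/(1 + A·e^(−rt)) = K/2 → A·e^(−rt) = 1.
e^(−0.28t) = 1/26.123 = 0.0382804, so t = ln(26.123)/0.28 = 3.2628/0.28 = 11.653.

11.7 days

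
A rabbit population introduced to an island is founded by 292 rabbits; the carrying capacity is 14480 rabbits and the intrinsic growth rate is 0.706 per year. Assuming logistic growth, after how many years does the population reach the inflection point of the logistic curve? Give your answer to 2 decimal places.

Logistic growth is fastest at N = K/2 = 7240.
A = (K − N₀)/N₀ = 48.589. Set K/(1 + A·e^(−rt)) = K/2 → A·e^(−rt) = 1.
e^(−0.706t) = 1/48.589 = 0.0205808, so t = ln(48.589)/0.706 = 3.8834/0.706 = 5.5006.

5.50 years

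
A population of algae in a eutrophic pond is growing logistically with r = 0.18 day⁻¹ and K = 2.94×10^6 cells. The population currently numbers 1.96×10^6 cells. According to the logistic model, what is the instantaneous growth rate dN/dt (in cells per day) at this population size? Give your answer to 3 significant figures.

dN/dt = rN(1 − N/K) = 0.18 × 1.96×10^6 × (1 − 1.96×10^6/2.94×10^6).
1 − 1.96×10^6/2.94×10^6 = 0.33333; dN/dt = 0.18 × 1.96×10^6 × 0.33333 = 1.176×10^5.

118000 cells per day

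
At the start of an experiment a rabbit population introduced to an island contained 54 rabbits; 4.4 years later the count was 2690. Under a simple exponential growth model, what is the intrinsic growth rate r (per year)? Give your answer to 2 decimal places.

From N(t) = N₀·e^(rt): e^(r·4.4) = 2690/54 = 49.815.
r·4.4 = ln(49.815) = 3.9083, so r = 3.9083/4.4 = 0.88825.

0.89 per year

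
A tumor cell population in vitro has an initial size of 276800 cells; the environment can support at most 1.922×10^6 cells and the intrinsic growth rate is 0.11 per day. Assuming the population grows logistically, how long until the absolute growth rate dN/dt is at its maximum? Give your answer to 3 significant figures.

Logistic growth is fastest at N = K/2 = 961000.
A = (K − N₀)/N₀ = 5.9436. Set K/(1 + A·e^(−rt)) = K/2 → A·e^(−rt) = 1.
e^(−0.11t) = 1/5.9436 = 0.168247, so t = ln(5.9436)/0.11 = 1.7823/0.11 = 16.203.

16.2 days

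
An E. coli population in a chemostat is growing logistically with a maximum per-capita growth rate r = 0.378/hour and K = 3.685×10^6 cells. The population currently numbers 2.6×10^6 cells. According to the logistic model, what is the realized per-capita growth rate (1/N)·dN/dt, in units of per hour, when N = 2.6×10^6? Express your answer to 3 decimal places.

(1/N)·dN/dt = r(1 − N/K) = 0.378 × (1 − 2.6×10^6/3.685×10^6).
= 0.378 × 0.29444 = 0.1113.

0.111 per hour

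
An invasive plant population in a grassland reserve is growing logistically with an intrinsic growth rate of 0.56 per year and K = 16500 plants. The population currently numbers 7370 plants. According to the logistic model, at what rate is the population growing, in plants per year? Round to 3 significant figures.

dN/dt = rN(1 − N/K) = 0.56 × 7370 × (1 − 7370/16500).
1 − 7370/16500 = 0.55333; dN/dt = 0.56 × 7370 × 0.55333 = 2283.7.

2280 plants per year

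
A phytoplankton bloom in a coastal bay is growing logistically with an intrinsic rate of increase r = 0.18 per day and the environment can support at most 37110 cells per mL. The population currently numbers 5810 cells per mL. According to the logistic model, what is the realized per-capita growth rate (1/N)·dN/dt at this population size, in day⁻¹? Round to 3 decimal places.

0.152 per day

(1/N)·dN/dt = r(1 − N/K) = 0.18 × (1 − 5810/37110).
= 0.18 × 0.84344 = 0.15182.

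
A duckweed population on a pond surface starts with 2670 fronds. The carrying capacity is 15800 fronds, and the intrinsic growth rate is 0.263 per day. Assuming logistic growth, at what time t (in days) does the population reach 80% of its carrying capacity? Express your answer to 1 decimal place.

A = (K − N₀)/N₀ = (15800 − 2670)/2670 = 4.9176.
Solve 15800/(1 + 4.9176·e^(−0.263t)) = 12640: 1 + 4.9176·e^(−0.263t) = 1.25, so e^(−0.263t) = 0.0508378.
−0.263·t = ln(0.0508378) = -2.9791, so t = 2.9791/0.263 = 11.327.

11.3 days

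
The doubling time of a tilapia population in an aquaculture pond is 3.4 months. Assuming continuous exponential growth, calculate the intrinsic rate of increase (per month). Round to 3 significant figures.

0.204 per month

r = ln(2)/t_d = 0.6931/3.4 = 0.20387.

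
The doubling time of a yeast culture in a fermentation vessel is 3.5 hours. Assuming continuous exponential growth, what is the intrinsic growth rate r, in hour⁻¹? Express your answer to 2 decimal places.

r = ln(2)/t_d = 0.6931/3.5 = 0.19804.

0.20 per hour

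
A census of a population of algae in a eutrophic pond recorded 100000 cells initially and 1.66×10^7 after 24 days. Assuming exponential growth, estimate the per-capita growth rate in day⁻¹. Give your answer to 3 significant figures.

From N(t) = N₀·e^(rt): e^(r·24) = 1.66×10^7/100000 = 166.
r·24 = ln(166) = 5.112, so r = 5.112/24 = 0.213.

0.213 per day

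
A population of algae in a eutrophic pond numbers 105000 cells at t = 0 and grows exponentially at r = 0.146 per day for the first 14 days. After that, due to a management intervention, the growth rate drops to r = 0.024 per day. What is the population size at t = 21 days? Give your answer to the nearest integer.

959066 cells

Phase 1: N(14) = 105000·e^(0.146×14) = 105000·e^2.044 = 810750.
Phase 2 runs for 21 − 14 = 7 days at r = 0.024.
N(21) = 810750·e^(0.024×7) = 810750·e^0.168 = 959066.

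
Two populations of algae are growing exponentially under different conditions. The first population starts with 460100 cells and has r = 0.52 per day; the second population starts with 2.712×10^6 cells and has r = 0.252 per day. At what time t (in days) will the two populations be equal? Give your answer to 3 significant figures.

Set 460100·e^(0.52t) = 2.712×10^6·e^(0.252t).
e^((0.52 − 0.252)t) = 2.712×10^6/460100 → e^(0.268·t) = 5.8944.
0.268·t = ln(5.8944) = 1.774, so t = 1.774/0.268 = 6.6194.

6.62 days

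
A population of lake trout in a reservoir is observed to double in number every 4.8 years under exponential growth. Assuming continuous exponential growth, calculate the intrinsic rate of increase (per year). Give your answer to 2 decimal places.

r = ln(2)/t_d = 0.6931/4.8 = 0.14441.

0.14 per year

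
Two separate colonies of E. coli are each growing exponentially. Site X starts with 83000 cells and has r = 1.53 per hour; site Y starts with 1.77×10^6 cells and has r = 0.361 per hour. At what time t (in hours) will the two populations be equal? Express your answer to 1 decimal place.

Set 83000·e^(1.53t) = 1.77×10^6·e^(0.361t).
e^((1.53 − 0.361)t) = 1.77×10^6/83000 → e^(1.169·t) = 21.325.
1.169·t = ln(21.325) = 3.0599, so t = 3.0599/1.169 = 2.6175.

2.6 hours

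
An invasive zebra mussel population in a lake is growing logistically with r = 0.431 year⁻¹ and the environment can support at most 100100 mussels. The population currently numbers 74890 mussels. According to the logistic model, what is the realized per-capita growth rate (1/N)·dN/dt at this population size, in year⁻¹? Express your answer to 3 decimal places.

0.109 per year

(1/N)·dN/dt = r(1 − N/K) = 0.431 × (1 − 74890/100100).
= 0.431 × 0.25185 = 0.10855.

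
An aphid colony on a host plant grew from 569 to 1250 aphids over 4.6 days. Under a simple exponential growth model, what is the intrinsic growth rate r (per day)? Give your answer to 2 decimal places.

0.17 per day

From N(t) = N₀·e^(rt): e^(r·4.6) = 1250/569 = 2.1968.
r·4.6 = ln(2.1968) = 0.78702, so r = 0.78702/4.6 = 0.17109.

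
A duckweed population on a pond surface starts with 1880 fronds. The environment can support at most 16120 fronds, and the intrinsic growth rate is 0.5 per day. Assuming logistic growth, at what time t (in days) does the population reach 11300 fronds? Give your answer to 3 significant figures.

A = (K − N₀)/N₀ = (16120 − 1880)/1880 = 7.5745.
Solve 16120/(1 + 7.5745·e^(−0.5t)) = 11300: 1 + 7.5745·e^(−0.5t) = 1.4265, so e^(−0.5t) = 0.056314.
−0.5·t = ln(0.056314) = -2.8768, so t = 2.8768/0.5 = 5.7536.

5.75 days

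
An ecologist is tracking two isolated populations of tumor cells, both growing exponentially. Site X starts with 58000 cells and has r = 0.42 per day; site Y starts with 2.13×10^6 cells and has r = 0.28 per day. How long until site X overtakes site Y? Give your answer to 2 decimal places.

Set 58000·e^(0.42t) = 2.13×10^6·e^(0.28t).
e^((0.42 − 0.28)t) = 2.13×10^6/58000 → e^(0.14·t) = 36.724.
0.14·t = ln(36.724) = 3.6034, so t = 3.6034/0.14 = 25.739.

25.74 days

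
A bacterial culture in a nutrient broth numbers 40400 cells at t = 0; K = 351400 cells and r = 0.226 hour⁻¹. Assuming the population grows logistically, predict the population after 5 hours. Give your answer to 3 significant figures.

101000 cells

A = (K − N₀)/N₀ = (351400 − 40400)/40400 = 7.698.
N(t) = K/(1 + A·e^(−rt)) = 351400/(1 + 7.698×e^(−0.226×5)).
e^(−1.13) = 0.32303; denominator = 1 + 7.698×0.32303 = 3.4867.
N = 351400/3.4867 = 100783.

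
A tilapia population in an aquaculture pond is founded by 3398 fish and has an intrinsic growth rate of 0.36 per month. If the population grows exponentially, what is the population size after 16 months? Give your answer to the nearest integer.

N(t) = N₀·e^(rt) = 3398 × e^(0.36×16) = 3398 × e^5.76.
e^5.76 ≈ 317.35, so N ≈ 3398 × 317.35 = 1.07835×10^6.

1078350 fish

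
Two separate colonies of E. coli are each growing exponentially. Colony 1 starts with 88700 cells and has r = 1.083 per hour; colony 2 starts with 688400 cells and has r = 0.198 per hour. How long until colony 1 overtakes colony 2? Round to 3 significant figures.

2.32 hours

Set 88700·e^(1.083t) = 688400·e^(0.198t).
e^((1.083 − 0.198)t) = 688400/88700 → e^(0.885·t) = 7.761.
0.885·t = ln(7.761) = 2.0491, so t = 2.0491/0.885 = 2.3154.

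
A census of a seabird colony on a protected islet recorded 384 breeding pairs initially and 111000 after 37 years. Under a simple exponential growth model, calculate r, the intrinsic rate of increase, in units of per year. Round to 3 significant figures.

0.153 per year

From N(t) = N₀·e^(rt): e^(r·37) = 111000/384 = 289.06.
r·37 = ln(289.06) = 5.6666, so r = 5.6666/37 = 0.15315.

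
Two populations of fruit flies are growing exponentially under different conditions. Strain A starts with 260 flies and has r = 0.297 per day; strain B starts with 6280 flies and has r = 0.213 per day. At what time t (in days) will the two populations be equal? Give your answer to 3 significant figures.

37.9 days

Set 260·e^(0.297t) = 6280·e^(0.213t).
e^((0.297 − 0.213)t) = 6280/260 → e^(0.084·t) = 24.154.
0.084·t = ln(24.154) = 3.1844, so t = 3.1844/0.084 = 37.91.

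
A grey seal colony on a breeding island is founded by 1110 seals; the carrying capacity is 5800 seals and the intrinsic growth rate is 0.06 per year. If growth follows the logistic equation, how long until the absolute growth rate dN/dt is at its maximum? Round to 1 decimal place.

Logistic growth is fastest at N = K/2 = 2900.
A = (K − N₀)/N₀ = 4.2252. Set K/(1 + A·e^(−rt)) = K/2 → A·e^(−rt) = 1.
e^(−0.06t) = 1/4.2252 = 0.236674, so t = ln(4.2252)/0.06 = 1.4411/0.06 = 24.018.

24.0 years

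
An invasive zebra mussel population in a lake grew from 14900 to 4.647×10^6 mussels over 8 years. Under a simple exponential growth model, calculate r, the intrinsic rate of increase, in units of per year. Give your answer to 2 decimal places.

0.72 per year

From N(t) = N₀·e^(rt): e^(r·8) = 4.647×10^6/14900 = 311.88.
r·8 = ln(311.88) = 5.7426, so r = 5.7426/8 = 0.71783.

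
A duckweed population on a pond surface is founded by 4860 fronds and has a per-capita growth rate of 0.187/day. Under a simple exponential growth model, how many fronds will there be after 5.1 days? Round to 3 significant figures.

N(t) = N₀·e^(rt) = 4860 × e^(0.187×5.1) = 4860 × e^0.9537.
e^0.9537 ≈ 2.5953, so N ≈ 4860 × 2.5953 = 12613.1.

12600 fronds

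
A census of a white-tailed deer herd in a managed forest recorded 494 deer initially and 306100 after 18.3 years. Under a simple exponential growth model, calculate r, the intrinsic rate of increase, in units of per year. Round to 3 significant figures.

From N(t) = N₀·e^(rt): e^(r·18.3) = 306100/494 = 619.64.
r·18.3 = ln(619.64) = 6.4291, so r = 6.4291/18.3 = 0.35132.

0.351 per year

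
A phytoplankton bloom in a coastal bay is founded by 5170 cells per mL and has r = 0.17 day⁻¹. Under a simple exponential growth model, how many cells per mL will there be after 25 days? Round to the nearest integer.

362445 cells per mL

N(t) = N₀·e^(rt) = 5170 × e^(0.17×25) = 5170 × e^4.25.
e^4.25 ≈ 70.105, so N ≈ 5170 × 70.105 = 362445.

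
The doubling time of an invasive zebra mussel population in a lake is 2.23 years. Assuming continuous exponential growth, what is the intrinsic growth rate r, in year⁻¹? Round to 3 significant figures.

0.311 per year

r = ln(2)/t_d = 0.6931/2.23 = 0.31083.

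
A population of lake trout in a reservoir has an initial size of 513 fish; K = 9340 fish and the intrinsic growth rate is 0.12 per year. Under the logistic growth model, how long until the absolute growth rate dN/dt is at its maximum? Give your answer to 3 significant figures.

23.7 years

Logistic growth is fastest at N = K/2 = 4670.
A = (K − N₀)/N₀ = 17.207. Set K/(1 + A·e^(−rt)) = K/2 → A·e^(−rt) = 1.
e^(−0.12t) = 1/17.207 = 0.0581171, so t = ln(17.207)/0.12 = 2.8453/0.12 = 23.711.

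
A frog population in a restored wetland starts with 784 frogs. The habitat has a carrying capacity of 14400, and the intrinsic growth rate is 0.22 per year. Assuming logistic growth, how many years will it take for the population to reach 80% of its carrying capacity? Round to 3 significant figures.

19.3 years

A = (K − N₀)/N₀ = (14400 − 784)/784 = 17.367.
Solve 14400/(1 + 17.367·e^(−0.22t)) = 11520: 1 + 17.367·e^(−0.22t) = 1.25, so e^(−0.22t) = 0.0143948.
−0.22·t = ln(0.0143948) = -4.2409, so t = 4.2409/0.22 = 19.277.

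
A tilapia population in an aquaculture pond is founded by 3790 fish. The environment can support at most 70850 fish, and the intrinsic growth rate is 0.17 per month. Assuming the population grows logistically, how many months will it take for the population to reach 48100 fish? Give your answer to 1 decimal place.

21.3 months

A = (K − N₀)/N₀ = (70850 − 3790)/3790 = 17.694.
Solve 70850/(1 + 17.694·e^(−0.17t)) = 48100: 1 + 17.694·e^(−0.17t) = 1.473, so e^(−0.17t) = 0.0267308.
−0.17·t = ln(0.0267308) = -3.6219, so t = 3.6219/0.17 = 21.306.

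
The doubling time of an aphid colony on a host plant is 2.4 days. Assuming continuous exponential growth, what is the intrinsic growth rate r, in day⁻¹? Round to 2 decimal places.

0.29 per day

r = ln(2)/t_d = 0.6931/2.4 = 0.28881.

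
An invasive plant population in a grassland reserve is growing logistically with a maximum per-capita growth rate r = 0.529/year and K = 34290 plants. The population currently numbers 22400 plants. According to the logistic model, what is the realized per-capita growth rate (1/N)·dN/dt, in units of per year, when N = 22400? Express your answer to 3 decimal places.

0.183 per year

(1/N)·dN/dt = r(1 − N/K) = 0.529 × (1 − 22400/34290).
= 0.529 × 0.34675 = 0.18343.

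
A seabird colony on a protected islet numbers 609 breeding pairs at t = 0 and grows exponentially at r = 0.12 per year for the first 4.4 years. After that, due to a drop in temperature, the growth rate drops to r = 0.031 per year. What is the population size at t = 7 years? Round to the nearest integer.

1119 breeding pairs

Phase 1: N(4.4) = 609·e^(0.12×4.4) = 609·e^0.528 = 1032.58.
Phase 2 runs for 7 − 4.4 = 2.6 years at r = 0.031.
N(7) = 1032.58·e^(0.031×2.6) = 1032.58·e^0.0806 = 1119.25.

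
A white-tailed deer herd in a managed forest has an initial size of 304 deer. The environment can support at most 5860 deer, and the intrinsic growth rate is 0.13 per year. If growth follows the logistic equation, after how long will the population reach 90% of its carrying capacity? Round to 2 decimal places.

39.25 years

A = (K − N₀)/N₀ = (5860 − 304)/304 = 18.276.
Solve 5860/(1 + 18.276·e^(−0.13t)) = 5274: 1 + 18.276·e^(−0.13t) = 1.1111, so e^(−0.13t) = 0.00607951.
−0.13·t = ln(0.00607951) = -5.1028, so t = 5.1028/0.13 = 39.253.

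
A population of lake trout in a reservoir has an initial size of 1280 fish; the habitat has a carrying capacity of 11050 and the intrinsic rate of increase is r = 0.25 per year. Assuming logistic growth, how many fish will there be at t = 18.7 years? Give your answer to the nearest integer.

10316 fish

A = (K − N₀)/N₀ = (11050 − 1280)/1280 = 7.6328.
N(t) = K/(1 + A·e^(−rt)) = 11050/(1 + 7.6328×e^(−0.25×18.7)).
e^(−4.675) = 0.0093255; denominator = 1 + 7.6328×0.0093255 = 1.0712.
N = 11050/1.0712 = 10315.7.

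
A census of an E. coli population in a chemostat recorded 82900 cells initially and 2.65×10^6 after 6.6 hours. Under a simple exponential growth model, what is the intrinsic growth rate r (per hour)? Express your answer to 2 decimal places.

0.52 per hour

From N(t) = N₀·e^(rt): e^(r·6.6) = 2.65×10^6/82900 = 31.966.
r·6.6 = ln(31.966) = 3.4647, so r = 3.4647/6.6 = 0.52495.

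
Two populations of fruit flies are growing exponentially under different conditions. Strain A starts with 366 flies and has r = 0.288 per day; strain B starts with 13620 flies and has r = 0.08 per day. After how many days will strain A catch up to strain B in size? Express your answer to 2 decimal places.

17.39 days

Set 366·e^(0.288t) = 13620·e^(0.08t).
e^((0.288 − 0.08)t) = 13620/366 → e^(0.208·t) = 37.213.
0.208·t = ln(37.213) = 3.6167, so t = 3.6167/0.208 = 17.388.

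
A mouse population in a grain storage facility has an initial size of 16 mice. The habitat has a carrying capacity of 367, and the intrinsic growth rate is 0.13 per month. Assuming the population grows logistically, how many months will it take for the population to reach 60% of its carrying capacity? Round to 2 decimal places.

26.87 months

A = (K − N₀)/N₀ = (367 − 16)/16 = 21.938.
Solve 367/(1 + 21.938·e^(−0.13t)) = 220.2: 1 + 21.938·e^(−0.13t) = 1.6667, so e^(−0.13t) = 0.0303894.
−0.13·t = ln(0.0303894) = -3.4937, so t = 3.4937/0.13 = 26.874.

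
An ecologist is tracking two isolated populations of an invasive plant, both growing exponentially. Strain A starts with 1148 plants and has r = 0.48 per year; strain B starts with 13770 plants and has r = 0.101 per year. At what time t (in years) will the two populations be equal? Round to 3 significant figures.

Set 1148·e^(0.48t) = 13770·e^(0.101t).
e^((0.48 − 0.101)t) = 13770/1148 → e^(0.379·t) = 11.995.
0.379·t = ln(11.995) = 2.4845, so t = 2.4845/0.379 = 6.5553.

6.56 years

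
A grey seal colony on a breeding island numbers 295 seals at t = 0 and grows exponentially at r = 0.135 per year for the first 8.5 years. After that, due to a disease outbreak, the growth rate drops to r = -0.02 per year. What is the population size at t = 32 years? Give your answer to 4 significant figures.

Phase 1: N(8.5) = 295·e^(0.135×8.5) = 295·e^1.147 = 929.341.
Phase 2 runs for 32 − 8.5 = 23.5 years at r = -0.02.
N(32) = 929.341·e^(-0.02×23.5) = 929.341·e^-0.47 = 580.84.

580.8 seals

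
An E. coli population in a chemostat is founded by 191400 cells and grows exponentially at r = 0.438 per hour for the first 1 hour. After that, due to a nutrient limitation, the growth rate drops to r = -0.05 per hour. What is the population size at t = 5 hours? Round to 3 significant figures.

243000 cells

Phase 1: N(1) = 191400·e^(0.438×1) = 191400·e^0.438 = 296594.
Phase 2 runs for 5 − 1 = 4 hours at r = -0.05.
N(5) = 296594·e^(-0.05×4) = 296594·e^-0.2 = 242831.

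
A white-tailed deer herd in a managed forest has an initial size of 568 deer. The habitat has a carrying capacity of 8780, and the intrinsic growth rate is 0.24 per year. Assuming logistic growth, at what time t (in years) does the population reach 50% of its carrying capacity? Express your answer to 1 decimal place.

11.1 years

A = (K − N₀)/N₀ = (8780 − 568)/568 = 14.458.
Solve 8780/(1 + 14.458·e^(−0.24t)) = 4390: 1 + 14.458·e^(−0.24t) = 2, so e^(−0.24t) = 0.0691671.
−0.24·t = ln(0.0691671) = -2.6712, so t = 2.6712/0.24 = 11.13.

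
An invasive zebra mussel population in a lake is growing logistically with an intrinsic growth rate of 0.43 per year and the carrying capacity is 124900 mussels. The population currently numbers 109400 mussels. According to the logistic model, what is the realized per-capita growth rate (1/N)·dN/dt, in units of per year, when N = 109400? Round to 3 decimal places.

(1/N)·dN/dt = r(1 − N/K) = 0.43 × (1 − 109400/124900).
= 0.43 × 0.1241 = 0.053363.

0.053 per year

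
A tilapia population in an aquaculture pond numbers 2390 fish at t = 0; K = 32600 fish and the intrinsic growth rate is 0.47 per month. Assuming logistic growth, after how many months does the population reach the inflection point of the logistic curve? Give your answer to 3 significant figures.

5.40 months

Logistic growth is fastest at N = K/2 = 16300.
A = (K − N₀)/N₀ = 12.64. Set K/(1 + A·e^(−rt)) = K/2 → A·e^(−rt) = 1.
e^(−0.47t) = 1/12.64 = 0.0791129, so t = ln(12.64)/0.47 = 2.5369/0.47 = 5.3976.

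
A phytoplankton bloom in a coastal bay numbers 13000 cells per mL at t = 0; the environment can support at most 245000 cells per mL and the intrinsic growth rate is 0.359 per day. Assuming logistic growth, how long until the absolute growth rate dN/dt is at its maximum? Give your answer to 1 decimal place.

Logistic growth is fastest at N = K/2 = 122500.
A = (K − N₀)/N₀ = 17.846. Set K/(1 + A·e^(−rt)) = K/2 → A·e^(−rt) = 1.
e^(−0.359t) = 1/17.846 = 0.0560345, so t = ln(17.846)/0.359 = 2.8818/0.359 = 8.0273.

8.0 days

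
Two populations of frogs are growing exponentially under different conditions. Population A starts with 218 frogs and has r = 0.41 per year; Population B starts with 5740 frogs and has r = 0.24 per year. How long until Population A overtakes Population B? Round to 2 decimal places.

19.24 years

Set 218·e^(0.41t) = 5740·e^(0.24t).
e^((0.41 − 0.24)t) = 5740/218 → e^(0.17·t) = 26.33.
0.17·t = ln(26.33) = 3.2707, so t = 3.2707/0.17 = 19.24.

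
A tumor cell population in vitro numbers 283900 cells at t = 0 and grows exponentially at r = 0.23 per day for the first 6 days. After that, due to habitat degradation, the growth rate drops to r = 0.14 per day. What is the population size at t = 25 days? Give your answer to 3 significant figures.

Phase 1: N(6) = 283900·e^(0.23×6) = 283900·e^1.38 = 1.128475×10^6.
Phase 2 runs for 25 − 6 = 19 days at r = 0.14.
N(25) = 1.128475×10^6·e^(0.14×19) = 1.128475×10^6·e^2.66 = 1.6133×10^7.

16100000 cells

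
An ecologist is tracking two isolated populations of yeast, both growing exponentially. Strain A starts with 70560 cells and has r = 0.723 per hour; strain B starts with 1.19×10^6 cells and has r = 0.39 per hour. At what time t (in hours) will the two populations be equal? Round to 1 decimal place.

Set 70560·e^(0.723t) = 1.19×10^6·e^(0.39t).
e^((0.723 − 0.39)t) = 1.19×10^6/70560 → e^(0.333·t) = 16.865.
0.333·t = ln(16.865) = 2.8252, so t = 2.8252/0.333 = 8.4842.

8.5 hours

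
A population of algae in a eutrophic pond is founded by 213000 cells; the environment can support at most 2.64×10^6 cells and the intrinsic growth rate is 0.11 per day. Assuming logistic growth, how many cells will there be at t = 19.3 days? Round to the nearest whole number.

1116946 cells

A = (K − N₀)/N₀ = (2.64×10^6 − 213000)/213000 = 11.394.
N(t) = K/(1 + A·e^(−rt)) = 2.64×10^6/(1 + 11.394×e^(−0.11×19.3)).
e^(−2.123) = 0.11967; denominator = 1 + 11.394×0.11967 = 2.3636.
N = 2.64×10^6/2.3636 = 1.116946×10^6.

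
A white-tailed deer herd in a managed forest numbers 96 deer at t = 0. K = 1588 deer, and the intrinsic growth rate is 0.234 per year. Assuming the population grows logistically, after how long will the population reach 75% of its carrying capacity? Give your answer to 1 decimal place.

16.4 years

A = (K − N₀)/N₀ = (1588 − 96)/96 = 15.542.
Solve 1588/(1 + 15.542·e^(−0.234t)) = 1191: 1 + 15.542·e^(−0.234t) = 1.3333, so e^(−0.234t) = 0.0214477.
−0.234·t = ln(0.0214477) = -3.8421, so t = 3.8421/0.234 = 16.419.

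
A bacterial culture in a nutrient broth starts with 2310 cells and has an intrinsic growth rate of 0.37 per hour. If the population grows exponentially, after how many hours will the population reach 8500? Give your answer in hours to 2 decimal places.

Set N₀·e^(rt) = 8500: e^(0.37·t) = 8500/2310 = 3.6797.
0.37·t = ln(3.6797) = 1.3028, so t = 1.3028/0.37 = 3.5211.

3.52 hours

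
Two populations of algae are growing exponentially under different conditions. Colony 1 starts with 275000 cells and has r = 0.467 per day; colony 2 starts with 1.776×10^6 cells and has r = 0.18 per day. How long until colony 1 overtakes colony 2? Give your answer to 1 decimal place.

6.5 days

Set 275000·e^(0.467t) = 1.776×10^6·e^(0.18t).
e^((0.467 − 0.18)t) = 1.776×10^6/275000 → e^(0.287·t) = 6.4582.
0.287·t = ln(6.4582) = 1.8653, so t = 1.8653/0.287 = 6.4995.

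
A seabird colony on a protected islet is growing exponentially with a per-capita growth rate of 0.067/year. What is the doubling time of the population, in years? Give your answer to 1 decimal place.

Doubling time t_d = ln(2)/r = 0.6931/0.067 = 10.345.

10.3 years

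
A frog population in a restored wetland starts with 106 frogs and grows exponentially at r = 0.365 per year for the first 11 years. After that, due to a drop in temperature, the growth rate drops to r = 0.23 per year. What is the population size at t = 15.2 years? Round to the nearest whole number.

Phase 1: N(11) = 106·e^(0.365×11) = 106·e^4.015 = 5874.87.
Phase 2 runs for 15.2 − 11 = 4.2 years at r = 0.23.
N(15.2) = 5874.87·e^(0.23×4.2) = 5874.87·e^0.966 = 15435.7.

15436 frogs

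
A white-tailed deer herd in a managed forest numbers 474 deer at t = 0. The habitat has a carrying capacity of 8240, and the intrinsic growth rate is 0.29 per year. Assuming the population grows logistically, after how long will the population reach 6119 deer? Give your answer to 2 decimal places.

13.30 years

A = (K − N₀)/N₀ = (8240 − 474)/474 = 16.384.
Solve 8240/(1 + 16.384·e^(−0.29t)) = 6119: 1 + 16.384·e^(−0.29t) = 1.3466, so e^(−0.29t) = 0.0211564.
−0.29·t = ln(0.0211564) = -3.8558, so t = 3.8558/0.29 = 13.296.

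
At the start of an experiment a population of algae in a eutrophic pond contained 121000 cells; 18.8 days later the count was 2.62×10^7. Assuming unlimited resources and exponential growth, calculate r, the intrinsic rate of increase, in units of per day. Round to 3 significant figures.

From N(t) = N₀·e^(rt): e^(r·18.8) = 2.62×10^7/121000 = 216.53.
r·18.8 = ln(216.53) = 5.3777, so r = 5.3777/18.8 = 0.28605.

0.286 per day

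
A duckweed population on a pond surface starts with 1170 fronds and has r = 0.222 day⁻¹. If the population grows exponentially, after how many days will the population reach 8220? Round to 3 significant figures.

8.78 days

Set N₀·e^(rt) = 8220: e^(0.222·t) = 8220/1170 = 7.0256.
0.222·t = ln(7.0256) = 1.9496, so t = 1.9496/0.222 = 8.7818.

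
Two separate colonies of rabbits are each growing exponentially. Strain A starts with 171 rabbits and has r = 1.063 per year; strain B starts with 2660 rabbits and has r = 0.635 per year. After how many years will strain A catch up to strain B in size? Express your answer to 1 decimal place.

Set 171·e^(1.063t) = 2660·e^(0.635t).
e^((1.063 − 0.635)t) = 2660/171 → e^(0.428·t) = 15.556.
0.428·t = ln(15.556) = 2.7444, so t = 2.7444/0.428 = 6.4122.

6.4 years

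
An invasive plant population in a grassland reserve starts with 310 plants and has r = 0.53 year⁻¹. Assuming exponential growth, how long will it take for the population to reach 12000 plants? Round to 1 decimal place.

6.9 years

Set N₀·e^(rt) = 12000: e^(0.53·t) = 12000/310 = 38.71.
0.53·t = ln(38.71) = 3.6561, so t = 3.6561/0.53 = 6.8983.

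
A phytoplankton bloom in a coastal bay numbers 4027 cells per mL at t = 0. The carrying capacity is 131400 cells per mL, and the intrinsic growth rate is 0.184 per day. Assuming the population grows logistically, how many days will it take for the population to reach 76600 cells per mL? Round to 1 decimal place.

20.6 days

A = (K − N₀)/N₀ = (131400 − 4027)/4027 = 31.63.
Solve 131400/(1 + 31.63·e^(−0.184t)) = 76600: 1 + 31.63·e^(−0.184t) = 1.7154, so e^(−0.184t) = 0.0226181.
−0.184·t = ln(0.0226181) = -3.789, so t = 3.789/0.184 = 20.592.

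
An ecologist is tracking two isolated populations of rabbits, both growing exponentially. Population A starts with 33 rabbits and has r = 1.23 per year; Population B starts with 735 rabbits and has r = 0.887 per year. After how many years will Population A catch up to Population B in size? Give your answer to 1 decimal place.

9.0 years

Set 33·e^(1.23t) = 735·e^(0.887t).
e^((1.23 − 0.887)t) = 735/33 → e^(0.343·t) = 22.273.
0.343·t = ln(22.273) = 3.1034, so t = 3.1034/0.343 = 9.0477.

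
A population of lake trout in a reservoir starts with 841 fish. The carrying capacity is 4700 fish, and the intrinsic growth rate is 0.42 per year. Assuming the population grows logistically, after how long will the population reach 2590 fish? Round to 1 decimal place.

A = (K − N₀)/N₀ = (4700 − 841)/841 = 4.5886.
Solve 4700/(1 + 4.5886·e^(−0.42t)) = 2590: 1 + 4.5886·e^(−0.42t) = 1.8147, so e^(−0.42t) = 0.177543.
−0.42·t = ln(0.177543) = -1.7285, so t = 1.7285/0.42 = 4.1156.

4.1 years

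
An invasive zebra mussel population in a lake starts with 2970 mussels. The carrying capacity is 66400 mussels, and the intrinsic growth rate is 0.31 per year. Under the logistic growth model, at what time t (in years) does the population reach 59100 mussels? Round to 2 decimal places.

A = (K − N₀)/N₀ = (66400 − 2970)/2970 = 21.357.
Solve 66400/(1 + 21.357·e^(−0.31t)) = 59100: 1 + 21.357·e^(−0.31t) = 1.1235, so e^(−0.31t) = 0.00578358.
−0.31·t = ln(0.00578358) = -5.1527, so t = 5.1527/0.31 = 16.622.

16.62 years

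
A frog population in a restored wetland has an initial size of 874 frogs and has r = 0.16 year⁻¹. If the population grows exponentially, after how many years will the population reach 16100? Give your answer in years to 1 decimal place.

18.2 years

Set N₀·e^(rt) = 16100: e^(0.16·t) = 16100/874 = 18.421.
0.16·t = ln(18.421) = 2.9135, so t = 2.9135/0.16 = 18.209.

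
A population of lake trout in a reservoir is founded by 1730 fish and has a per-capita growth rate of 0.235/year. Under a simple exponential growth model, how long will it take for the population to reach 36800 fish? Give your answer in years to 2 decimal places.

Set N₀·e^(rt) = 36800: e^(0.235·t) = 36800/1730 = 21.272.
0.235·t = ln(21.272) = 3.0574, so t = 3.0574/0.235 = 13.01.

13.01 years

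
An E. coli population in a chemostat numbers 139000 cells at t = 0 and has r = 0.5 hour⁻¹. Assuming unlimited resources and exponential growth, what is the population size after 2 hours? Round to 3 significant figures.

378000 cells

N(t) = N₀·e^(rt) = 139000 × e^(0.5×2) = 139000 × e^1.
e^1 ≈ 2.7183, so N ≈ 139000 × 2.7183 = 377841.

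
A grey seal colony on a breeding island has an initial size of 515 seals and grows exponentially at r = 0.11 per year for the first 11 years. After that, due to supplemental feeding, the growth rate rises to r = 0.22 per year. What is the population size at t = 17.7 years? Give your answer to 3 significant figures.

7540 seals

Phase 1: N(11) = 515·e^(0.11×11) = 515·e^1.21 = 1727.04.
Phase 2 runs for 17.7 − 11 = 6.7 years at r = 0.22.
N(17.7) = 1727.04·e^(0.22×6.7) = 1727.04·e^1.474 = 7541.43.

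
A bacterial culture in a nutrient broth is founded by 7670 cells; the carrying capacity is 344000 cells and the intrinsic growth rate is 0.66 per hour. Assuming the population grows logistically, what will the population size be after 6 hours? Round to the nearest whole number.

187372 cells

A = (K − N₀)/N₀ = (344000 − 7670)/7670 = 43.85.
N(t) = K/(1 + A·e^(−rt)) = 344000/(1 + 43.85×e^(−0.66×6)).
e^(−3.96) = 0.019063; denominator = 1 + 43.85×0.019063 = 1.8359.
N = 344000/1.8359 = 187372.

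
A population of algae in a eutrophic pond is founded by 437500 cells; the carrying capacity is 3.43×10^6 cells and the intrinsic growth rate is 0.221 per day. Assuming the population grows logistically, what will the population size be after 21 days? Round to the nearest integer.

3217658 cells

A = (K − N₀)/N₀ = (3.43×10^6 − 437500)/437500 = 6.84.
N(t) = K/(1 + A·e^(−rt)) = 3.43×10^6/(1 + 6.84×e^(−0.221×21)).
e^(−4.641) = 0.009648; denominator = 1 + 6.84×0.009648 = 1.066.
N = 3.43×10^6/1.066 = 3.217658×10^6.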